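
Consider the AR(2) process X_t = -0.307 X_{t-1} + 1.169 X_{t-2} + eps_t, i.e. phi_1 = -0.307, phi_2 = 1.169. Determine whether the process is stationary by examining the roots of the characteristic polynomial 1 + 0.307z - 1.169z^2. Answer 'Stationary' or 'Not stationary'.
\text{Not stationary}

The AR(p) characteristic polynomial is P(z) = 1 + 0.307z - 1.169z^2.
Stationarity requires all roots to lie outside the unit circle, i.e. |z| > 1 for every root.
Set 1 + (0.307) z + (-1.169) z^2 = 0, i.e. a z^2 + b z + c = 0 with a = -1.169, b = 0.307, c = 1.
Discriminant D = b^2 - 4ac = (0.307)^2 - 4*(-1.169)*1 = 0.094249 - (-4.676) = 4.770249.
D >= 0, so the roots are real: z = (-b +/- sqrt(D)) / (2a) = (-0.307 +/- 2.18409) / (-2.338).
  z_1 = (-0.307 + 2.18409) / (-2.338) = -0.8029,   |z_1| = 0.8029.
  z_2 = (-0.307 - 2.18409) / (-2.338) = 1.0655,   |z_2| = 1.0655.
Moduli of all roots: 0.8029, 1.0655.
All moduli strictly greater than 1? No.
Verdict: Not stationary.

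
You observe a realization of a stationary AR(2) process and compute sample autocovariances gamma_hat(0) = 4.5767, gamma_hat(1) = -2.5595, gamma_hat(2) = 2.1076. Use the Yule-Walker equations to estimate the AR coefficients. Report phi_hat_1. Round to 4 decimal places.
\hat\phi_{1} = -0.4390

The Yule-Walker equations for an AR(p) process read, in matrix form,
  Gamma_p phi = r_p,   with   (Gamma_p)_{ij} = gamma(|i - j|),
                       (r_p)_i = gamma(i),   i,j = 1..p.
Substitute the sample gammas (Toeplitz matrix and right-hand side of size 2):
  Gamma_p = [[4.5767, -2.5595], [-2.5595, 4.5767]]
  r_p     = [-2.5595, 2.1076]
Written out:
  4.5767 phi_1 - 2.5595 phi_2 = -2.5595
  -2.5595 phi_1 + 4.5767 phi_2 = 2.1076
Solve by Cramer's rule:
  det = gamma(0)^2 - gamma(1)^2 = (4.5767)^2 - (-2.5595)^2 = 20.94618289 - 6.55104025 = 14.39514264
  phi_hat_1 = [gamma(1) gamma(0) - gamma(1) gamma(2)] / det = [(-2.5595)(4.5767) - (-2.5595)(2.1076)] / 14.39514264 = -6.31966145 / 14.39514264 = -0.439
  phi_hat_2 = [gamma(0) gamma(2) - gamma(1)^2] / det = [(4.5767)(2.1076) - (-2.5595)^2] / 14.39514264 = 3.09481267 / 14.39514264 = 0.215
So phi_hat = [-0.4390, 0.2150].
Therefore phi_hat_1 = -0.4390.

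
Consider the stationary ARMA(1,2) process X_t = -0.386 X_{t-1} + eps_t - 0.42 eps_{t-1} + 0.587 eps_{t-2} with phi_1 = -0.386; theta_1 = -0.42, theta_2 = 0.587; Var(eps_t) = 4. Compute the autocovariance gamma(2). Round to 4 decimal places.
\gamma(2) = 5.2750

Multiply the model equation by X_{t-k} and take expectations. With theta_0 = psi_0 = 1 and psi_j the MA(infinity) weights, this gives
  gamma(k) - sum_i phi_i gamma(k-i) = c_k,
  c_k = sigma^2 * sum_{j=k..q} theta_j psi_{j-k}   (c_k = 0 for k > q),
using gamma(-m) = gamma(m).
psi-weights needed (psi_j = theta_j + sum_i phi_i psi_{j-i}):
  psi_1 = theta_1 + phi_1 = -0.42 + (-0.386) = -0.806
  psi_2 = theta_2 + phi_1 psi_1 = 0.587 + (-0.386)(-0.806) = 0.898116
Right-hand sides:
  c_0 = sigma^2 (1 + theta_1 psi_1 + theta_2 psi_2) = 4 * (1 + (-0.42)(-0.806) + (0.587)(0.898116)) = 4 * 1.865714 = 7.462856
  c_1 = sigma^2 (theta_1 + theta_2 psi_1) = 4 * (-0.42 + (0.587)(-0.806)) = -3.572488
  c_2 = sigma^2 theta_2 = 4 * (0.587) = 2.348
Equations for k = 0 and k = 1 (AR order 1):
  gamma(0) = phi_1 gamma(1) + c_0
  gamma(1) = phi_1 gamma(0) + c_1
Substituting the second into the first: gamma(0) (1 - phi_1^2) = c_0 + phi_1 c_1, so
  gamma(0) = (c_0 + phi_1 c_1) / (1 - phi_1^2) = (7.462856 + (-0.386)(-3.572488)) / (1 - (-0.386)^2) = 8.841837 / 0.851004 = 10.389889.
  gamma(1) = phi_1 gamma(0) + c_1 = (-0.386)(10.389889) + (-3.572488) = -7.582985.
For k = 2: gamma(2) = phi_1 gamma(1) + c_2
  = (-0.386)(-7.582985) + (2.348) = 5.275032.
Therefore gamma(2) = 5.2750 (to 4 decimal places).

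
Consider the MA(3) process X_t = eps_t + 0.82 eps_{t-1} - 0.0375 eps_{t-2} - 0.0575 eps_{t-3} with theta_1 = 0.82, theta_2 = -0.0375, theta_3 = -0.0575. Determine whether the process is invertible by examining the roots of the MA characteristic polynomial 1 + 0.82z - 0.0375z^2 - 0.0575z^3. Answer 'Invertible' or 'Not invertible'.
\text{Invertible}

The MA(q) characteristic polynomial is P(z) = 1 + 0.82z - 0.0375z^2 - 0.0575z^3.
Invertibility requires all roots to lie outside the unit circle, i.e. |z| > 1 for every root.
Degree 3: look for a simple real root z0 first, then factor out (1 - z/z0) and solve the remaining quadratic.
Testing z0 = 4: P(4) = 1 + (0.82)(4) + (-0.0375)(4)^2 + (-0.0575)(4)^3
  = 1 + (3.28) + (-0.6) + (-3.68) = 0.  So z_0 = 4 is a root, |z_0| = 4.
Divide out the factor (1 - 0.25 z) = (1 - z/z0) (since 1/z0 = 0.25):
  P(z) = (1 - 0.25 z)(1 + (1.07) z + (0.23) z^2)
  [check: z-coef 1.07 - (0.25) = 0.82; z^2-coef 0.23 - (0.25)(1.07) = -0.0375; z^3-coef -(0.25)(0.23) = -0.0575.]
Remaining roots from the quadratic factor 1 + (1.07) z + (0.23) z^2:
  Set 1 + (1.07) z + (0.23) z^2 = 0, i.e. a z^2 + b z + c = 0 with a = 0.23, b = 1.07, c = 1.
  Discriminant D = b^2 - 4ac = (1.07)^2 - 4*(0.23)*1 = 1.1449 - (0.92) = 0.2249.
  D >= 0, so the roots are real: z = (-b +/- sqrt(D)) / (2a) = (-1.07 +/- 0.474236) / (0.46).
    z_1 = (-1.07 + 0.474236) / (0.46) = -1.2951,   |z_1| = 1.2951.
    z_2 = (-1.07 - 0.474236) / (0.46) = -3.357,   |z_2| = 3.357.
Moduli of all roots: 4.0000, 1.2951, 3.3570.
All moduli strictly greater than 1? Yes.
Verdict: Invertible.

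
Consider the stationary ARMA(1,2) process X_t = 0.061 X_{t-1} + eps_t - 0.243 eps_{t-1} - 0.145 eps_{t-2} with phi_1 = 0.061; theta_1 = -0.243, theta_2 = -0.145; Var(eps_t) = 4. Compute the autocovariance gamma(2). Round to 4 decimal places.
\gamma(2) = -0.6171

Multiply the model equation by X_{t-k} and take expectations. With theta_0 = psi_0 = 1 and psi_j the MA(infinity) weights, this gives
  gamma(k) - sum_i phi_i gamma(k-i) = c_k,
  c_k = sigma^2 * sum_{j=k..q} theta_j psi_{j-k}   (c_k = 0 for k > q),
using gamma(-m) = gamma(m).
psi-weights needed (psi_j = theta_j + sum_i phi_i psi_{j-i}):
  psi_1 = theta_1 + phi_1 = -0.243 + (0.061) = -0.182
  psi_2 = theta_2 + phi_1 psi_1 = -0.145 + (0.061)(-0.182) = -0.156102
Right-hand sides:
  c_0 = sigma^2 (1 + theta_1 psi_1 + theta_2 psi_2) = 4 * (1 + (-0.243)(-0.182) + (-0.145)(-0.156102)) = 4 * 1.066861 = 4.267443
  c_1 = sigma^2 (theta_1 + theta_2 psi_1) = 4 * (-0.243 + (-0.145)(-0.182)) = -0.86644
  c_2 = sigma^2 theta_2 = 4 * (-0.145) = -0.58
Equations for k = 0 and k = 1 (AR order 1):
  gamma(0) = phi_1 gamma(1) + c_0
  gamma(1) = phi_1 gamma(0) + c_1
Substituting the second into the first: gamma(0) (1 - phi_1^2) = c_0 + phi_1 c_1, so
  gamma(0) = (c_0 + phi_1 c_1) / (1 - phi_1^2) = (4.267443 + (0.061)(-0.86644)) / (1 - (0.061)^2) = 4.21459 / 0.996279 = 4.230331.
  gamma(1) = phi_1 gamma(0) + c_1 = (0.061)(4.230331) + (-0.86644) = -0.60839.
For k = 2: gamma(2) = phi_1 gamma(1) + c_2
  = (0.061)(-0.60839) + (-0.58) = -0.617112.
Therefore gamma(2) = -0.6171 (to 4 decimal places).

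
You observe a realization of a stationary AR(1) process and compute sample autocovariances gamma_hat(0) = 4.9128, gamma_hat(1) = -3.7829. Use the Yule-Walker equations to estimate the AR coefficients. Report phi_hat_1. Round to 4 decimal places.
\hat\phi_{1} = -0.7700

The Yule-Walker equations for an AR(p) process read, in matrix form,
  Gamma_p phi = r_p,   with   (Gamma_p)_{ij} = gamma(|i - j|),
                       (r_p)_i = gamma(i),   i,j = 1..p.
Substitute the sample gammas (Toeplitz matrix and right-hand side of size 1):
  Gamma_p = [[4.9128]]
  r_p     = [-3.7829]
With p = 1 this is the single equation gamma(0) phi_1 = gamma(1):
  phi_hat_1 = gamma(1) / gamma(0) = -3.7829 / 4.9128 = -0.7700.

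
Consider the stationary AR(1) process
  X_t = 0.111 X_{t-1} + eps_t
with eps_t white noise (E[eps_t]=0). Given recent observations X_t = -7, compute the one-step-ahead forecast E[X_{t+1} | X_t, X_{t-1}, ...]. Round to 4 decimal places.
E[X_{t+1} \mid \mathcal F_t] = -0.7770

For an AR(p) model X_t = c + sum_i phi_i X_{t-i} + eps_t, the
one-step-ahead conditional mean is
  E[X_{t+1} | X_t, ...] = c + sum_i phi_i X_{t+1-i}.
Substitute known values:
  E[X_{t+1} | ...] = (0.111) * (-7)
                   = -0.7770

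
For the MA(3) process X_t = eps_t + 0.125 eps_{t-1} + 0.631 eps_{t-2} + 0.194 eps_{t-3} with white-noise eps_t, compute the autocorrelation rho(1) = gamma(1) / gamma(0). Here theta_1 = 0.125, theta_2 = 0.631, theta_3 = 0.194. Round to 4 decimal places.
\rho(1) = 0.2248

For an MA(q) process with theta_0 = 1, the autocovariance is
  gamma(k) = sigma^2 * sum_{i=0..q-k} theta_i * theta_{i+k},
and rho(k) = gamma(k) / gamma(0). Sigma^2 cancels.
  numerator   = (1)*(0.125) + (0.125)*(0.631) + (0.631)*(0.194) = 0.326289.
  denominator = (1)^2 + (0.125)^2 + (0.631)^2 + (0.194)^2 = 1.451422.
  rho(1) = 0.326289 / 1.451422 = 0.2248.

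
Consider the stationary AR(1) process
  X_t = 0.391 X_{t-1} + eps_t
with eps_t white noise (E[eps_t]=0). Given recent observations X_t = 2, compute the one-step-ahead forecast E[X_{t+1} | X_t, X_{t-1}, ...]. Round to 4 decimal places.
E[X_{t+1} \mid \mathcal F_t] = 0.7820

For an AR(p) model X_t = c + sum_i phi_i X_{t-i} + eps_t, the
one-step-ahead conditional mean is
  E[X_{t+1} | X_t, ...] = c + sum_i phi_i X_{t+1-i}.
Substitute known values:
  E[X_{t+1} | ...] = (0.391) * (2)
                   = 0.7820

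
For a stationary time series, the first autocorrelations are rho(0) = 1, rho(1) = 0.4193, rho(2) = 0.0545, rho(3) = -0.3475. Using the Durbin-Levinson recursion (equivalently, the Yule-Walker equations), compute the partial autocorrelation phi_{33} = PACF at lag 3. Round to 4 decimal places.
\phi_{33} = -0.3869

The PACF at lag k is phi_{kk}, the last component of the solution
to the Yule-Walker system G_k phi = r_k where
  (G_k)_{ij} = rho(|i - j|), (r_k)_i = rho(i), i,j = 1..k.
Equivalently, Durbin-Levinson gives phi_{kk} iteratively:
  phi_{11} = rho(1)
  phi_{kk} = [rho(k) - sum_{j=1..k-1} phi_{k-1,j} rho(k-j)]
            / [1 - sum_{j=1..k-1} phi_{k-1,j} rho(j)],
  phi_{k,j} = phi_{k-1,j} - phi_{kk} phi_{k-1,k-j},  j = 1..k-1.
Step k = 1:
  phi_11 = rho(1) = 0.4193.
Step k = 2:
  phi_22 = [rho(2) - phi_11 rho(1)] / [1 - phi_11 rho(1)] = [0.0545 - (0.4193)(0.4193)] / [1 - (0.4193)(0.4193)]
         = -0.12131249 / 0.82418751 = -0.14719.
  Update: phi_21 = phi_11 - phi_22 phi_11 = 0.4193 - (-0.14719)(0.4193) = 0.481017.
Step k = 3:
  phi_33 = [rho(3) - phi_21 rho(2) - phi_22 rho(1)] / [1 - phi_21 rho(1) - phi_22 rho(2)]
    numerator   = -0.3475 - (0.481017)(0.0545) - (-0.14719)(0.4193) = -0.31199849
    denominator = 1 - (0.481017)(0.4193) - (-0.14719)(0.0545) = 0.80633148
  phi_33 = -0.31199849 / 0.80633148 = -0.3869.
Therefore phi_{33} = -0.3869.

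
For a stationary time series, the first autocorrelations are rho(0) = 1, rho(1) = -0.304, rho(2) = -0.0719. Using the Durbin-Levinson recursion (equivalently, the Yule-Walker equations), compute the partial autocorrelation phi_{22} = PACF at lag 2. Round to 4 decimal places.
\phi_{22} = -0.1810

The PACF at lag k is phi_{kk}, the last component of the solution
to the Yule-Walker system G_k phi = r_k where
  (G_k)_{ij} = rho(|i - j|), (r_k)_i = rho(i), i,j = 1..k.
Equivalently, Durbin-Levinson gives phi_{kk} iteratively:
  phi_{11} = rho(1)
  phi_{kk} = [rho(k) - sum_{j=1..k-1} phi_{k-1,j} rho(k-j)]
            / [1 - sum_{j=1..k-1} phi_{k-1,j} rho(j)],
  phi_{k,j} = phi_{k-1,j} - phi_{kk} phi_{k-1,k-j},  j = 1..k-1.
Step k = 1:
  phi_11 = rho(1) = -0.304.
Step k = 2:
  phi_22 = [rho(2) - phi_11 rho(1)] / [1 - phi_11 rho(1)] = [-0.0719 - (-0.304)(-0.304)] / [1 - (-0.304)(-0.304)]
         = -0.164316 / 0.907584 = -0.181.
Therefore phi_{22} = -0.1810.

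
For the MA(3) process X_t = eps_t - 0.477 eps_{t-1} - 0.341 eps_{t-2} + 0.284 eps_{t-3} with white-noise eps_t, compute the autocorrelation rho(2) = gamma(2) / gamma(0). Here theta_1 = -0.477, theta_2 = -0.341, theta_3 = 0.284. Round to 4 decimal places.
\rho(2) = -0.3345

For an MA(q) process with theta_0 = 1, the autocovariance is
  gamma(k) = sigma^2 * sum_{i=0..q-k} theta_i * theta_{i+k},
and rho(k) = gamma(k) / gamma(0). Sigma^2 cancels.
  numerator   = (1)*(-0.341) + (-0.477)*(0.284) = -0.476468.
  denominator = (1)^2 + (-0.477)^2 + (-0.341)^2 + (0.284)^2 = 1.424466.
  rho(2) = -0.476468 / 1.424466 = -0.3345.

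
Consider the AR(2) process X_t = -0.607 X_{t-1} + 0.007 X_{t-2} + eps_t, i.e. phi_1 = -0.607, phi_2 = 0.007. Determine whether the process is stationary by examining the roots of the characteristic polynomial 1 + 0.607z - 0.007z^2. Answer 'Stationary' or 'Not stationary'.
\text{Stationary}

The AR(p) characteristic polynomial is P(z) = 1 + 0.607z - 0.007z^2.
Stationarity requires all roots to lie outside the unit circle, i.e. |z| > 1 for every root.
Set 1 + (0.607) z + (-0.007) z^2 = 0, i.e. a z^2 + b z + c = 0 with a = -0.007, b = 0.607, c = 1.
Discriminant D = b^2 - 4ac = (0.607)^2 - 4*(-0.007)*1 = 0.368449 - (-0.028) = 0.396449.
D >= 0, so the roots are real: z = (-b +/- sqrt(D)) / (2a) = (-0.607 +/- 0.629642) / (-0.014).
  z_1 = (-0.607 + 0.629642) / (-0.014) = -1.6173,   |z_1| = 1.6173.
  z_2 = (-0.607 - 0.629642) / (-0.014) = 88.3316,   |z_2| = 88.3316.
Moduli of all roots: 1.6173, 88.3316.
All moduli strictly greater than 1? Yes.
Verdict: Stationary.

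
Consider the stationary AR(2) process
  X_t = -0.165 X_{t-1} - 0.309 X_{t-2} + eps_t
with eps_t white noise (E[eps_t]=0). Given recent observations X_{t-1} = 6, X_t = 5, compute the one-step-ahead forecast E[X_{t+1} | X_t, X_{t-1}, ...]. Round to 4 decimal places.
E[X_{t+1} \mid \mathcal F_t] = -2.6790

For an AR(p) model X_t = c + sum_i phi_i X_{t-i} + eps_t, the
one-step-ahead conditional mean is
  E[X_{t+1} | X_t, ...] = c + sum_i phi_i X_{t+1-i}.
Substitute known values:
  E[X_{t+1} | ...] = (-0.165) * (5) + (-0.309) * (6)
                   = -2.6790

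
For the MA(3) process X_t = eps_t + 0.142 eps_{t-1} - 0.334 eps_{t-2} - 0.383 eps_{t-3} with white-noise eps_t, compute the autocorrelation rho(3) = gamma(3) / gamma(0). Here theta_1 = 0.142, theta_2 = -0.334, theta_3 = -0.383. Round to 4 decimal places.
\rho(3) = -0.2996

For an MA(q) process with theta_0 = 1, the autocovariance is
  gamma(k) = sigma^2 * sum_{i=0..q-k} theta_i * theta_{i+k},
and rho(k) = gamma(k) / gamma(0). Sigma^2 cancels.
  numerator   = (1)*(-0.383) = -0.383.
  denominator = (1)^2 + (0.142)^2 + (-0.334)^2 + (-0.383)^2 = 1.278409.
  rho(3) = -0.383 / 1.278409 = -0.2996.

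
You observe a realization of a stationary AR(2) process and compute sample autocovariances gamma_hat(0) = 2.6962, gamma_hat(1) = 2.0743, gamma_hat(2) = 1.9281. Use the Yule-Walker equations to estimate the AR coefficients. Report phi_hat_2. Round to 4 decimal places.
\hat\phi_{2} = 0.3020

The Yule-Walker equations for an AR(p) process read, in matrix form,
  Gamma_p phi = r_p,   with   (Gamma_p)_{ij} = gamma(|i - j|),
                       (r_p)_i = gamma(i),   i,j = 1..p.
Substitute the sample gammas (Toeplitz matrix and right-hand side of size 2):
  Gamma_p = [[2.6962, 2.0743], [2.0743, 2.6962]]
  r_p     = [2.0743, 1.9281]
Written out:
  2.6962 phi_1 + 2.0743 phi_2 = 2.0743
  2.0743 phi_1 + 2.6962 phi_2 = 1.9281
Solve by Cramer's rule:
  det = gamma(0)^2 - gamma(1)^2 = (2.6962)^2 - (2.0743)^2 = 7.26949444 - 4.30272049 = 2.96677395
  phi_hat_1 = [gamma(1) gamma(0) - gamma(1) gamma(2)] / det = [(2.0743)(2.6962) - (2.0743)(1.9281)] / 2.96677395 = 1.59326983 / 2.96677395 = 0.537
  phi_hat_2 = [gamma(0) gamma(2) - gamma(1)^2] / det = [(2.6962)(1.9281) - (2.0743)^2] / 2.96677395 = 0.89582273 / 2.96677395 = 0.302
So phi_hat = [0.5370, 0.3020].
Therefore phi_hat_2 = 0.3020.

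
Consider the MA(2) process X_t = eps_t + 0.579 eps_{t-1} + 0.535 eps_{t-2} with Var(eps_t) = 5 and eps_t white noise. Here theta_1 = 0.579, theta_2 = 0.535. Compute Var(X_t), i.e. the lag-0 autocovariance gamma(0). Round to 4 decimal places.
\gamma(0) = 8.1073

For an MA(q) process X_t = eps_t + sum_i theta_i eps_{t-i} with
Var(eps_t) = sigma^2, the variance is
  gamma(0) = sigma^2 * (1 + sum_i theta_i^2).
  sum_i theta_i^2 = (0.579)^2 + (0.535)^2 = 0.335241 + 0.286225 = 0.621466.
  gamma(0) = 5 * (1 + 0.621466) = 5 * 1.621466 = 8.10733, which rounds to 8.1073.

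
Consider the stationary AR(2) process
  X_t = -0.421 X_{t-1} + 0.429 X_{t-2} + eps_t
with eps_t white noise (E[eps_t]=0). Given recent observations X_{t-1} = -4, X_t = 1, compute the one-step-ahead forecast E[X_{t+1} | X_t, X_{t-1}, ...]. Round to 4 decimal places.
E[X_{t+1} \mid \mathcal F_t] = -2.1370

For an AR(p) model X_t = c + sum_i phi_i X_{t-i} + eps_t, the
one-step-ahead conditional mean is
  E[X_{t+1} | X_t, ...] = c + sum_i phi_i X_{t+1-i}.
Substitute known values:
  E[X_{t+1} | ...] = (-0.421) * (1) + (0.429) * (-4)
                   = -2.1370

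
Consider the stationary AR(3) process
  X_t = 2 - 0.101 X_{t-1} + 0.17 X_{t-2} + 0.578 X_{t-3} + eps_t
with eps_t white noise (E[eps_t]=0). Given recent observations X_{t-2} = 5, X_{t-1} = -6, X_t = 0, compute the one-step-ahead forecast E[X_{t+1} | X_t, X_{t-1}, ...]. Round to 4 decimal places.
E[X_{t+1} \mid \mathcal F_t] = 3.8700

For an AR(p) model X_t = c + sum_i phi_i X_{t-i} + eps_t, the
one-step-ahead conditional mean is
  E[X_{t+1} | X_t, ...] = c + sum_i phi_i X_{t+1-i}.
Substitute known values:
  E[X_{t+1} | ...] = 2 + (-0.101) * (0) + (0.17) * (-6) + (0.578) * (5)
                   = 3.8700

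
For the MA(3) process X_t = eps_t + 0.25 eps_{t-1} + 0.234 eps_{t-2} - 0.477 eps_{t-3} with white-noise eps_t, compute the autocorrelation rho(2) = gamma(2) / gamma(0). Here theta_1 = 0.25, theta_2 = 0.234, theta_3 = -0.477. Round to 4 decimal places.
\rho(2) = 0.0853

For an MA(q) process with theta_0 = 1, the autocovariance is
  gamma(k) = sigma^2 * sum_{i=0..q-k} theta_i * theta_{i+k},
and rho(k) = gamma(k) / gamma(0). Sigma^2 cancels.
  numerator   = (1)*(0.234) + (0.25)*(-0.477) = 0.11475.
  denominator = (1)^2 + (0.25)^2 + (0.234)^2 + (-0.477)^2 = 1.344785.
  rho(2) = 0.11475 / 1.344785 = 0.0853.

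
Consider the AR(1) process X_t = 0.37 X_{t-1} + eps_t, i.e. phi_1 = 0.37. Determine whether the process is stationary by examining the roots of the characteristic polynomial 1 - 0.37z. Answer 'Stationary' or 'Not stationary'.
\text{Stationary}

The AR(p) characteristic polynomial is P(z) = 1 - 0.37z.
Stationarity requires all roots to lie outside the unit circle, i.e. |z| > 1 for every root.
This is linear in z: 1 + (-0.37) z = 0  =>  z = -1/(-0.37) = 2.702703,  |z| = 2.702703.
Moduli of all roots: 2.7027.
All moduli strictly greater than 1? Yes.
Verdict: Stationary.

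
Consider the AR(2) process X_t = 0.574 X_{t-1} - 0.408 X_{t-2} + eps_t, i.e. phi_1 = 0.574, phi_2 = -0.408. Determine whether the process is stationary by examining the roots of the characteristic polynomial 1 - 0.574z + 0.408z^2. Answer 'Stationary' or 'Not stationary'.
\text{Stationary}

The AR(p) characteristic polynomial is P(z) = 1 - 0.574z + 0.408z^2.
Stationarity requires all roots to lie outside the unit circle, i.e. |z| > 1 for every root.
Set 1 + (-0.574) z + (0.408) z^2 = 0, i.e. a z^2 + b z + c = 0 with a = 0.408, b = -0.574, c = 1.
Discriminant D = b^2 - 4ac = (-0.574)^2 - 4*(0.408)*1 = 0.329476 - (1.632) = -1.302524.
D < 0, so the roots are the complex-conjugate pair z = (-b +/- i sqrt(-D)) / (2a) = 0.7034 +/- 1.3986i.
For a conjugate pair |z|^2 = z * conj(z) = (product of roots) = c/a = 1/(0.408) = 2.45098, so |z| = sqrt(2.45098) = 1.5656 for both roots.
Moduli of all roots: 1.5656, 1.5656.
All moduli strictly greater than 1? Yes.
Verdict: Stationary.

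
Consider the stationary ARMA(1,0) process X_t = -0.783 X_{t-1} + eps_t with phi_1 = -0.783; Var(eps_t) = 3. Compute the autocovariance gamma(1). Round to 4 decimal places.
\gamma(1) = -6.0712

Multiply the model equation by X_{t-k} and take expectations. With theta_0 = psi_0 = 1 and psi_j the MA(infinity) weights, this gives
  gamma(k) - sum_i phi_i gamma(k-i) = c_k,
  c_k = sigma^2 * sum_{j=k..q} theta_j psi_{j-k}   (c_k = 0 for k > q),
using gamma(-m) = gamma(m).
Pure AR (q = 0): c_0 = sigma^2 = 3, c_k = 0 for k >= 1.
Equations for k = 0 and k = 1 (AR order 1):
  gamma(0) = phi_1 gamma(1) + c_0
  gamma(1) = phi_1 gamma(0) + c_1
Substituting the second into the first: gamma(0) (1 - phi_1^2) = c_0 + phi_1 c_1, so
  gamma(0) = c_0 / (1 - phi_1^2) = 3 / (1 - (-0.783)^2) = 3 / 0.386911 = 7.753721.
  gamma(1) = phi_1 gamma(0) = (-0.783)(7.753721) = -6.071164.
Therefore gamma(1) = -6.0712 (to 4 decimal places).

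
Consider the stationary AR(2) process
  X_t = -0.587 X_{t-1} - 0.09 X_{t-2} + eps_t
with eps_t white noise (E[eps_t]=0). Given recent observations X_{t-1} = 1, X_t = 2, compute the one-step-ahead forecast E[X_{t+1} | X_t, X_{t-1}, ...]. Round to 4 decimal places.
E[X_{t+1} \mid \mathcal F_t] = -1.2640

For an AR(p) model X_t = c + sum_i phi_i X_{t-i} + eps_t, the
one-step-ahead conditional mean is
  E[X_{t+1} | X_t, ...] = c + sum_i phi_i X_{t+1-i}.
Substitute known values:
  E[X_{t+1} | ...] = (-0.587) * (2) + (-0.09) * (1)
                   = -1.2640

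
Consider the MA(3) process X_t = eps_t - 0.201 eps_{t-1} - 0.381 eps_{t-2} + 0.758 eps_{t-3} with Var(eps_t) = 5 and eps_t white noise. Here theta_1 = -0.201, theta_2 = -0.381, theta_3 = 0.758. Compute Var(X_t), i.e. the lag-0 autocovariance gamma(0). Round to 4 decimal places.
\gamma(0) = 8.8006

For an MA(q) process X_t = eps_t + sum_i theta_i eps_{t-i} with
Var(eps_t) = sigma^2, the variance is
  gamma(0) = sigma^2 * (1 + sum_i theta_i^2).
  sum_i theta_i^2 = (-0.201)^2 + (-0.381)^2 + (0.758)^2 = 0.040401 + 0.145161 + 0.574564 = 0.760126.
  gamma(0) = 5 * (1 + 0.760126) = 5 * 1.760126 = 8.80063, which rounds to 8.8006.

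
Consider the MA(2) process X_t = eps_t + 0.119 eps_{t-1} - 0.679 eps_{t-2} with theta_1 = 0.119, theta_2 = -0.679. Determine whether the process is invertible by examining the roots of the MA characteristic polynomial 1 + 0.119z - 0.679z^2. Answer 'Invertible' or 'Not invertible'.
\text{Invertible}

The MA(q) characteristic polynomial is P(z) = 1 + 0.119z - 0.679z^2.
Invertibility requires all roots to lie outside the unit circle, i.e. |z| > 1 for every root.
Set 1 + (0.119) z + (-0.679) z^2 = 0, i.e. a z^2 + b z + c = 0 with a = -0.679, b = 0.119, c = 1.
Discriminant D = b^2 - 4ac = (0.119)^2 - 4*(-0.679)*1 = 0.014161 - (-2.716) = 2.730161.
D >= 0, so the roots are real: z = (-b +/- sqrt(D)) / (2a) = (-0.119 +/- 1.65232) / (-1.358).
  z_1 = (-0.119 + 1.65232) / (-1.358) = -1.1291,   |z_1| = 1.1291.
  z_2 = (-0.119 - 1.65232) / (-1.358) = 1.3044,   |z_2| = 1.3044.
Moduli of all roots: 1.1291, 1.3044.
All moduli strictly greater than 1? Yes.
Verdict: Invertible.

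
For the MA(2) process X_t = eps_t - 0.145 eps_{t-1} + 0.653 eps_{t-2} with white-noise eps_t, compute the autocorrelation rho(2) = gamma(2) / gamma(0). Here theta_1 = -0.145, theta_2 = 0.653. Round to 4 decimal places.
\rho(2) = 0.4511

For an MA(q) process with theta_0 = 1, the autocovariance is
  gamma(k) = sigma^2 * sum_{i=0..q-k} theta_i * theta_{i+k},
and rho(k) = gamma(k) / gamma(0). Sigma^2 cancels.
  numerator   = (1)*(0.653) = 0.653.
  denominator = (1)^2 + (-0.145)^2 + (0.653)^2 = 1.447434.
  rho(2) = 0.653 / 1.447434 = 0.4511.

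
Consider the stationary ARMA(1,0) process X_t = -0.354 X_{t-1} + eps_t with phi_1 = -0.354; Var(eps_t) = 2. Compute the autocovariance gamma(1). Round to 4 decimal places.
\gamma(1) = -0.8094

Multiply the model equation by X_{t-k} and take expectations. With theta_0 = psi_0 = 1 and psi_j the MA(infinity) weights, this gives
  gamma(k) - sum_i phi_i gamma(k-i) = c_k,
  c_k = sigma^2 * sum_{j=k..q} theta_j psi_{j-k}   (c_k = 0 for k > q),
using gamma(-m) = gamma(m).
Pure AR (q = 0): c_0 = sigma^2 = 2, c_k = 0 for k >= 1.
Equations for k = 0 and k = 1 (AR order 1):
  gamma(0) = phi_1 gamma(1) + c_0
  gamma(1) = phi_1 gamma(0) + c_1
Substituting the second into the first: gamma(0) (1 - phi_1^2) = c_0 + phi_1 c_1, so
  gamma(0) = c_0 / (1 - phi_1^2) = 2 / (1 - (-0.354)^2) = 2 / 0.874684 = 2.28654.
  gamma(1) = phi_1 gamma(0) = (-0.354)(2.28654) = -0.809435.
Therefore gamma(1) = -0.8094 (to 4 decimal places).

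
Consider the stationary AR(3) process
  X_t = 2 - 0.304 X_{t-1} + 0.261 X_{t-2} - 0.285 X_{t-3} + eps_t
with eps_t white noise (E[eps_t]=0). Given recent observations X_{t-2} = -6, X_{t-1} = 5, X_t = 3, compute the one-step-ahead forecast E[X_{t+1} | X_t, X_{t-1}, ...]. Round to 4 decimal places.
E[X_{t+1} \mid \mathcal F_t] = 4.1030

For an AR(p) model X_t = c + sum_i phi_i X_{t-i} + eps_t, the
one-step-ahead conditional mean is
  E[X_{t+1} | X_t, ...] = c + sum_i phi_i X_{t+1-i}.
Substitute known values:
  E[X_{t+1} | ...] = 2 + (-0.304) * (3) + (0.261) * (5) + (-0.285) * (-6)
                   = 4.1030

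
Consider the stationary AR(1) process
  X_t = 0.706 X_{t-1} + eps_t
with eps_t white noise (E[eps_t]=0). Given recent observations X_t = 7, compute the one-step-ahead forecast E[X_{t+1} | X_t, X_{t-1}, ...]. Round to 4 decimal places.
E[X_{t+1} \mid \mathcal F_t] = 4.9420

For an AR(p) model X_t = c + sum_i phi_i X_{t-i} + eps_t, the
one-step-ahead conditional mean is
  E[X_{t+1} | X_t, ...] = c + sum_i phi_i X_{t+1-i}.
Substitute known values:
  E[X_{t+1} | ...] = (0.706) * (7)
                   = 4.9420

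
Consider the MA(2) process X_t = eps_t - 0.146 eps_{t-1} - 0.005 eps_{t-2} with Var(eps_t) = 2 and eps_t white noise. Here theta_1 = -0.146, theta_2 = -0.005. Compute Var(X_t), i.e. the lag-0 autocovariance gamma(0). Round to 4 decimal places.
\gamma(0) = 2.0427

For an MA(q) process X_t = eps_t + sum_i theta_i eps_{t-i} with
Var(eps_t) = sigma^2, the variance is
  gamma(0) = sigma^2 * (1 + sum_i theta_i^2).
  sum_i theta_i^2 = (-0.146)^2 + (-0.005)^2 = 0.021316 + 0.000025 = 0.021341.
  gamma(0) = 2 * (1 + 0.021341) = 2 * 1.021341 = 2.042682, which rounds to 2.0427.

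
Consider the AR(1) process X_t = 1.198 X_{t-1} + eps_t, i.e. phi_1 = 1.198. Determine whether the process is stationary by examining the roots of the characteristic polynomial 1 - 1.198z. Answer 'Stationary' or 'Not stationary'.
\text{Not stationary}

The AR(p) characteristic polynomial is P(z) = 1 - 1.198z.
Stationarity requires all roots to lie outside the unit circle, i.e. |z| > 1 for every root.
This is linear in z: 1 + (-1.198) z = 0  =>  z = -1/(-1.198) = 0.834725,  |z| = 0.834725.
Moduli of all roots: 0.8347.
All moduli strictly greater than 1? No.
Verdict: Not stationary.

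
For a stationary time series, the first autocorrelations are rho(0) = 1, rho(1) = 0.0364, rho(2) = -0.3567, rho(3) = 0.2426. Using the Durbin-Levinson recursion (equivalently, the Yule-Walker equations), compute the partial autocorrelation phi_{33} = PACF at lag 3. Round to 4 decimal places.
\phi_{33} = 0.3140

The PACF at lag k is phi_{kk}, the last component of the solution
to the Yule-Walker system G_k phi = r_k where
  (G_k)_{ij} = rho(|i - j|), (r_k)_i = rho(i), i,j = 1..k.
Equivalently, Durbin-Levinson gives phi_{kk} iteratively:
  phi_{11} = rho(1)
  phi_{kk} = [rho(k) - sum_{j=1..k-1} phi_{k-1,j} rho(k-j)]
            / [1 - sum_{j=1..k-1} phi_{k-1,j} rho(j)],
  phi_{k,j} = phi_{k-1,j} - phi_{kk} phi_{k-1,k-j},  j = 1..k-1.
Step k = 1:
  phi_11 = rho(1) = 0.0364.
Step k = 2:
  phi_22 = [rho(2) - phi_11 rho(1)] / [1 - phi_11 rho(1)] = [-0.3567 - (0.0364)(0.0364)] / [1 - (0.0364)(0.0364)]
         = -0.35802496 / 0.99867504 = -0.3585.
  Update: phi_21 = phi_11 - phi_22 phi_11 = 0.0364 - (-0.3585)(0.0364) = 0.049449.
Step k = 3:
  phi_33 = [rho(3) - phi_21 rho(2) - phi_22 rho(1)] / [1 - phi_21 rho(1) - phi_22 rho(2)]
    numerator   = 0.2426 - (0.049449)(-0.3567) - (-0.3585)(0.0364) = 0.273288
    denominator = 1 - (0.049449)(0.0364) - (-0.3585)(-0.3567) = 0.87032311
  phi_33 = 0.273288 / 0.87032311 = 0.314.
Therefore phi_{33} = 0.3140.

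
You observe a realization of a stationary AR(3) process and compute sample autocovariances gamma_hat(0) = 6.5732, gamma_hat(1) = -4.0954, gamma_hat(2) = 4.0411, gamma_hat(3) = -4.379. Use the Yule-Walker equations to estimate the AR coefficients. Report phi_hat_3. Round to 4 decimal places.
\hat\phi_{3} = -0.3680

The Yule-Walker equations for an AR(p) process read, in matrix form,
  Gamma_p phi = r_p,   with   (Gamma_p)_{ij} = gamma(|i - j|),
                       (r_p)_i = gamma(i),   i,j = 1..p.
Substitute the sample gammas (Toeplitz matrix and right-hand side of size 3):
  Gamma_p = [[6.5732, -4.0954, 4.0411], [-4.0954, 6.5732, -4.0954], [4.0411, -4.0954, 6.5732]]
  r_p     = [-4.0954, 4.0411, -4.379]
Written out (R1..R3):
  (R1) 6.5732 phi_1 - 4.0954 phi_2 + 4.0411 phi_3 = -4.0954
  (R2) -4.0954 phi_1 + 6.5732 phi_2 - 4.0954 phi_3 = 4.0411
  (R3) 4.0411 phi_1 - 4.0954 phi_2 + 6.5732 phi_3 = -4.379
Gaussian elimination:
  R2 <- R2 - (-4.0954/6.5732) R1 = R2 - (-0.623045) R1:  4.021581 phi_2 - 1.577612 phi_3 = 1.489481
  R3 <- R3 - (4.0411/6.5732) R1 = R3 - (0.614784) R1:  -1.577612 phi_2 + 4.088795 phi_3 = -1.861212
  R3 <- R3 - (-1.577612/4.021581) R2 = R3 - (-0.392287) R2:  3.469919 phi_3 = -1.276909
Back-substitution:
  phi_hat_3 = -1.276909 / 3.469919 = -0.367994
  phi_hat_2 = (1.489481 - (-1.577612)(-0.367994)) / 4.021581 = 0.226013
  phi_hat_1 = (-4.0954 - (-4.0954)(0.226013) - (4.0411)(-0.367994)) / 6.5732 = -0.255992
So phi_hat = [-0.2560, 0.2260, -0.3680].
Therefore phi_hat_3 = -0.3680.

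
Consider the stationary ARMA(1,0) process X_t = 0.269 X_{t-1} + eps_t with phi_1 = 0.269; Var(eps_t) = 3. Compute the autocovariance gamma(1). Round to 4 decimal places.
\gamma(1) = 0.8700

Multiply the model equation by X_{t-k} and take expectations. With theta_0 = psi_0 = 1 and psi_j the MA(infinity) weights, this gives
  gamma(k) - sum_i phi_i gamma(k-i) = c_k,
  c_k = sigma^2 * sum_{j=k..q} theta_j psi_{j-k}   (c_k = 0 for k > q),
using gamma(-m) = gamma(m).
Pure AR (q = 0): c_0 = sigma^2 = 3, c_k = 0 for k >= 1.
Equations for k = 0 and k = 1 (AR order 1):
  gamma(0) = phi_1 gamma(1) + c_0
  gamma(1) = phi_1 gamma(0) + c_1
Substituting the second into the first: gamma(0) (1 - phi_1^2) = c_0 + phi_1 c_1, so
  gamma(0) = c_0 / (1 - phi_1^2) = 3 / (1 - (0.269)^2) = 3 / 0.927639 = 3.234017.
  gamma(1) = phi_1 gamma(0) = (0.269)(3.234017) = 0.86995.
Therefore gamma(1) = 0.8700 (to 4 decimal places).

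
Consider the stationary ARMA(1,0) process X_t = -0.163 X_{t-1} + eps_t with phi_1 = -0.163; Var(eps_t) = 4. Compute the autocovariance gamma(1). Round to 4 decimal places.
\gamma(1) = -0.6698

Multiply the model equation by X_{t-k} and take expectations. With theta_0 = psi_0 = 1 and psi_j the MA(infinity) weights, this gives
  gamma(k) - sum_i phi_i gamma(k-i) = c_k,
  c_k = sigma^2 * sum_{j=k..q} theta_j psi_{j-k}   (c_k = 0 for k > q),
using gamma(-m) = gamma(m).
Pure AR (q = 0): c_0 = sigma^2 = 4, c_k = 0 for k >= 1.
Equations for k = 0 and k = 1 (AR order 1):
  gamma(0) = phi_1 gamma(1) + c_0
  gamma(1) = phi_1 gamma(0) + c_1
Substituting the second into the first: gamma(0) (1 - phi_1^2) = c_0 + phi_1 c_1, so
  gamma(0) = c_0 / (1 - phi_1^2) = 4 / (1 - (-0.163)^2) = 4 / 0.973431 = 4.109177.
  gamma(1) = phi_1 gamma(0) = (-0.163)(4.109177) = -0.669796.
Therefore gamma(1) = -0.6698 (to 4 decimal places).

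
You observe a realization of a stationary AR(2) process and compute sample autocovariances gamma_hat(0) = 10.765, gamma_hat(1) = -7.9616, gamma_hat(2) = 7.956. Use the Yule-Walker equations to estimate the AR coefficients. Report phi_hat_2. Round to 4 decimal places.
\hat\phi_{2} = 0.4240

The Yule-Walker equations for an AR(p) process read, in matrix form,
  Gamma_p phi = r_p,   with   (Gamma_p)_{ij} = gamma(|i - j|),
                       (r_p)_i = gamma(i),   i,j = 1..p.
Substitute the sample gammas (Toeplitz matrix and right-hand side of size 2):
  Gamma_p = [[10.765, -7.9616], [-7.9616, 10.765]]
  r_p     = [-7.9616, 7.956]
Written out:
  10.765 phi_1 - 7.9616 phi_2 = -7.9616
  -7.9616 phi_1 + 10.765 phi_2 = 7.956
Solve by Cramer's rule:
  det = gamma(0)^2 - gamma(1)^2 = (10.765)^2 - (-7.9616)^2 = 115.885225 - 63.38707456 = 52.49815044
  phi_hat_1 = [gamma(1) gamma(0) - gamma(1) gamma(2)] / det = [(-7.9616)(10.765) - (-7.9616)(7.956)] / 52.49815044 = -22.3641344 / 52.49815044 = -0.426
  phi_hat_2 = [gamma(0) gamma(2) - gamma(1)^2] / det = [(10.765)(7.956) - (-7.9616)^2] / 52.49815044 = 22.25926544 / 52.49815044 = 0.424
So phi_hat = [-0.4260, 0.4240].
Therefore phi_hat_2 = 0.4240.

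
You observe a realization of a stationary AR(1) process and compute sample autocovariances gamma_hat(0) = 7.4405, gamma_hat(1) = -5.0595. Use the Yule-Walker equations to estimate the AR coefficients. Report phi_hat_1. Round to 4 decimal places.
\hat\phi_{1} = -0.6800

The Yule-Walker equations for an AR(p) process read, in matrix form,
  Gamma_p phi = r_p,   with   (Gamma_p)_{ij} = gamma(|i - j|),
                       (r_p)_i = gamma(i),   i,j = 1..p.
Substitute the sample gammas (Toeplitz matrix and right-hand side of size 1):
  Gamma_p = [[7.4405]]
  r_p     = [-5.0595]
With p = 1 this is the single equation gamma(0) phi_1 = gamma(1):
  phi_hat_1 = gamma(1) / gamma(0) = -5.0595 / 7.4405 = -0.6800.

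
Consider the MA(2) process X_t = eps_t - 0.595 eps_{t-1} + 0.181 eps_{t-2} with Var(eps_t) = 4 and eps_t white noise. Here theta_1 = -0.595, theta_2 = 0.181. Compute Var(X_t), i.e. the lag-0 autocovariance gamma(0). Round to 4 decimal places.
\gamma(0) = 5.5471

For an MA(q) process X_t = eps_t + sum_i theta_i eps_{t-i} with
Var(eps_t) = sigma^2, the variance is
  gamma(0) = sigma^2 * (1 + sum_i theta_i^2).
  sum_i theta_i^2 = (-0.595)^2 + (0.181)^2 = 0.354025 + 0.032761 = 0.386786.
  gamma(0) = 4 * (1 + 0.386786) = 4 * 1.386786 = 5.547144, which rounds to 5.5471.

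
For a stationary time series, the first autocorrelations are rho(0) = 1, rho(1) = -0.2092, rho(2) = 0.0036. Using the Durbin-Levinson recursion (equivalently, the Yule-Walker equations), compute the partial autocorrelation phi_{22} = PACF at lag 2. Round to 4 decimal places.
\phi_{22} = -0.0420

The PACF at lag k is phi_{kk}, the last component of the solution
to the Yule-Walker system G_k phi = r_k where
  (G_k)_{ij} = rho(|i - j|), (r_k)_i = rho(i), i,j = 1..k.
Equivalently, Durbin-Levinson gives phi_{kk} iteratively:
  phi_{11} = rho(1)
  phi_{kk} = [rho(k) - sum_{j=1..k-1} phi_{k-1,j} rho(k-j)]
            / [1 - sum_{j=1..k-1} phi_{k-1,j} rho(j)],
  phi_{k,j} = phi_{k-1,j} - phi_{kk} phi_{k-1,k-j},  j = 1..k-1.
Step k = 1:
  phi_11 = rho(1) = -0.2092.
Step k = 2:
  phi_22 = [rho(2) - phi_11 rho(1)] / [1 - phi_11 rho(1)] = [0.0036 - (-0.2092)(-0.2092)] / [1 - (-0.2092)(-0.2092)]
         = -0.04016464 / 0.95623536 = -0.042.
Therefore phi_{22} = -0.0420.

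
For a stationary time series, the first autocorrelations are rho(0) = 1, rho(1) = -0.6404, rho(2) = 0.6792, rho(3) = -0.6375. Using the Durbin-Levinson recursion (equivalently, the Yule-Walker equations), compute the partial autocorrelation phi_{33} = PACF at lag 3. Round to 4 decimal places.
\phi_{33} = -0.2330

The PACF at lag k is phi_{kk}, the last component of the solution
to the Yule-Walker system G_k phi = r_k where
  (G_k)_{ij} = rho(|i - j|), (r_k)_i = rho(i), i,j = 1..k.
Equivalently, Durbin-Levinson gives phi_{kk} iteratively:
  phi_{11} = rho(1)
  phi_{kk} = [rho(k) - sum_{j=1..k-1} phi_{k-1,j} rho(k-j)]
            / [1 - sum_{j=1..k-1} phi_{k-1,j} rho(j)],
  phi_{k,j} = phi_{k-1,j} - phi_{kk} phi_{k-1,k-j},  j = 1..k-1.
Step k = 1:
  phi_11 = rho(1) = -0.6404.
Step k = 2:
  phi_22 = [rho(2) - phi_11 rho(1)] / [1 - phi_11 rho(1)] = [0.6792 - (-0.6404)(-0.6404)] / [1 - (-0.6404)(-0.6404)]
         = 0.26908784 / 0.58988784 = 0.456168.
  Update: phi_21 = phi_11 - phi_22 phi_11 = -0.6404 - (0.456168)(-0.6404) = -0.34827.
Step k = 3:
  phi_33 = [rho(3) - phi_21 rho(2) - phi_22 rho(1)] / [1 - phi_21 rho(1) - phi_22 rho(2)]
    numerator   = -0.6375 - (-0.34827)(0.6792) - (0.456168)(-0.6404) = -0.10882506
    denominator = 1 - (-0.34827)(-0.6404) - (0.456168)(0.6792) = 0.46713863
  phi_33 = -0.10882506 / 0.46713863 = -0.233.
Therefore phi_{33} = -0.2330.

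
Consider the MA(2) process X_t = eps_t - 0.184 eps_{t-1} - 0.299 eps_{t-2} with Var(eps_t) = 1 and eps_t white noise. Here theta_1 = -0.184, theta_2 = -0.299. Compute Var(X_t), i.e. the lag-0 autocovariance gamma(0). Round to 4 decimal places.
\gamma(0) = 1.1233

For an MA(q) process X_t = eps_t + sum_i theta_i eps_{t-i} with
Var(eps_t) = sigma^2, the variance is
  gamma(0) = sigma^2 * (1 + sum_i theta_i^2).
  sum_i theta_i^2 = (-0.184)^2 + (-0.299)^2 = 0.033856 + 0.089401 = 0.123257.
  gamma(0) = 1 * (1 + 0.123257) = 1 * 1.123257 = 1.123257, which rounds to 1.1233.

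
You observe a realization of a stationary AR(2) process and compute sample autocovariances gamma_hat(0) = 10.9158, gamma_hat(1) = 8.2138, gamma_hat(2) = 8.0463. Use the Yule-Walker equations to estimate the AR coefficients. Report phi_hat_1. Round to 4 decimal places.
\hat\phi_{1} = 0.4560

The Yule-Walker equations for an AR(p) process read, in matrix form,
  Gamma_p phi = r_p,   with   (Gamma_p)_{ij} = gamma(|i - j|),
                       (r_p)_i = gamma(i),   i,j = 1..p.
Substitute the sample gammas (Toeplitz matrix and right-hand side of size 2):
  Gamma_p = [[10.9158, 8.2138], [8.2138, 10.9158]]
  r_p     = [8.2138, 8.0463]
Written out:
  10.9158 phi_1 + 8.2138 phi_2 = 8.2138
  8.2138 phi_1 + 10.9158 phi_2 = 8.0463
Solve by Cramer's rule:
  det = gamma(0)^2 - gamma(1)^2 = (10.9158)^2 - (8.2138)^2 = 119.15468964 - 67.46651044 = 51.6881792
  phi_hat_1 = [gamma(1) gamma(0) - gamma(1) gamma(2)] / det = [(8.2138)(10.9158) - (8.2138)(8.0463)] / 51.6881792 = 23.5694991 / 51.6881792 = 0.456
  phi_hat_2 = [gamma(0) gamma(2) - gamma(1)^2] / det = [(10.9158)(8.0463) - (8.2138)^2] / 51.6881792 = 20.3652911 / 51.6881792 = 0.394
So phi_hat = [0.4560, 0.3940].
Therefore phi_hat_1 = 0.4560.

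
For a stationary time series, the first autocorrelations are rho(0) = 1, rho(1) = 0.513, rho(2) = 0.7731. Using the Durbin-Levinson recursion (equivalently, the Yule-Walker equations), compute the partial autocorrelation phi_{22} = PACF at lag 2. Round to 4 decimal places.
\phi_{22} = 0.6921

The PACF at lag k is phi_{kk}, the last component of the solution
to the Yule-Walker system G_k phi = r_k where
  (G_k)_{ij} = rho(|i - j|), (r_k)_i = rho(i), i,j = 1..k.
Equivalently, Durbin-Levinson gives phi_{kk} iteratively:
  phi_{11} = rho(1)
  phi_{kk} = [rho(k) - sum_{j=1..k-1} phi_{k-1,j} rho(k-j)]
            / [1 - sum_{j=1..k-1} phi_{k-1,j} rho(j)],
  phi_{k,j} = phi_{k-1,j} - phi_{kk} phi_{k-1,k-j},  j = 1..k-1.
Step k = 1:
  phi_11 = rho(1) = 0.513.
Step k = 2:
  phi_22 = [rho(2) - phi_11 rho(1)] / [1 - phi_11 rho(1)] = [0.7731 - (0.513)(0.513)] / [1 - (0.513)(0.513)]
         = 0.509931 / 0.736831 = 0.6921.
Therefore phi_{22} = 0.6921.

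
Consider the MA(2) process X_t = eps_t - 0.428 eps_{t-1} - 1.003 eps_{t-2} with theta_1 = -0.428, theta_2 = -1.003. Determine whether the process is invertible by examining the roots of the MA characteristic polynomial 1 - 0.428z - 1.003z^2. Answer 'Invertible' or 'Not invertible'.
\text{Not invertible}

The MA(q) characteristic polynomial is P(z) = 1 - 0.428z - 1.003z^2.
Invertibility requires all roots to lie outside the unit circle, i.e. |z| > 1 for every root.
Set 1 + (-0.428) z + (-1.003) z^2 = 0, i.e. a z^2 + b z + c = 0 with a = -1.003, b = -0.428, c = 1.
Discriminant D = b^2 - 4ac = (-0.428)^2 - 4*(-1.003)*1 = 0.183184 - (-4.012) = 4.195184.
D >= 0, so the roots are real: z = (-b +/- sqrt(D)) / (2a) = (0.428 +/- 2.048215) / (-2.006).
  z_1 = (0.428 + 2.048215) / (-2.006) = -1.2344,   |z_1| = 1.2344.
  z_2 = (0.428 - 2.048215) / (-2.006) = 0.8077,   |z_2| = 0.8077.
Moduli of all roots: 1.2344, 0.8077.
All moduli strictly greater than 1? No.
Verdict: Not invertible.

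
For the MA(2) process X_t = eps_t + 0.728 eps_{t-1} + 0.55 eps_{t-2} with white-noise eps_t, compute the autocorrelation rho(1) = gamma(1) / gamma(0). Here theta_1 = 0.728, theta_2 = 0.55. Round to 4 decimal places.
\rho(1) = 0.6158

For an MA(q) process with theta_0 = 1, the autocovariance is
  gamma(k) = sigma^2 * sum_{i=0..q-k} theta_i * theta_{i+k},
and rho(k) = gamma(k) / gamma(0). Sigma^2 cancels.
  numerator   = (1)*(0.728) + (0.728)*(0.55) = 1.1284.
  denominator = (1)^2 + (0.728)^2 + (0.55)^2 = 1.832484.
  rho(1) = 1.1284 / 1.832484 = 0.6158.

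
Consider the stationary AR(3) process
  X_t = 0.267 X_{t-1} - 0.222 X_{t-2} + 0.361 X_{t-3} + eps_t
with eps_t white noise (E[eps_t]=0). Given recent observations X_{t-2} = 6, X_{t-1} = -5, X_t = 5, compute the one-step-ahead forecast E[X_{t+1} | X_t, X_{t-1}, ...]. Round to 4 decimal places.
E[X_{t+1} \mid \mathcal F_t] = 4.6110

For an AR(p) model X_t = c + sum_i phi_i X_{t-i} + eps_t, the
one-step-ahead conditional mean is
  E[X_{t+1} | X_t, ...] = c + sum_i phi_i X_{t+1-i}.
Substitute known values:
  E[X_{t+1} | ...] = (0.267) * (5) + (-0.222) * (-5) + (0.361) * (6)
                   = 4.6110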